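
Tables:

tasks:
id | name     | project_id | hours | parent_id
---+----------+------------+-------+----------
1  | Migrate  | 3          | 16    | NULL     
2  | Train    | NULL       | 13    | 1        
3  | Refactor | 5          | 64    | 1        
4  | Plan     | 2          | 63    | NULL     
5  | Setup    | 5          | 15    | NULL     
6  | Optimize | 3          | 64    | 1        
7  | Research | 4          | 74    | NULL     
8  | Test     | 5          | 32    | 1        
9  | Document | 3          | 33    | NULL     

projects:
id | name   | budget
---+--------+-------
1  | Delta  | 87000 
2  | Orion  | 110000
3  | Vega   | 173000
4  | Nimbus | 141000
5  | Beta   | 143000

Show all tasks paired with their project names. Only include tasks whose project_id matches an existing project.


INNER JOIN keeps only tasks rows whose project_id matches an id in projects. Walk through each task:
  - task 1 (Migrate): project_id=3 -> matches Vega
  - task 2 (Train): project_id=NULL, no match -> dropped
  - task 3 (Refactor): project_id=5 -> matches Beta
  - task 4 (Plan): project_id=2 -> matches Orion
  - task 5 (Setup): project_id=5 -> matches Beta
  - task 6 (Optimize): project_id=3 -> matches Vega
  - task 7 (Research): project_id=4 -> matches Nimbus
  - task 8 (Test): project_id=5 -> matches Beta
  - task 9 (Document): project_id=3 -> matches Vega
So 1 of 9 rows is dropped.

SQL:
SELECT a.name, b.name AS project
FROM tasks a
INNER JOIN projects b ON a.project_id = b.id

Result:
name     | project
---------+--------
Migrate  | Vega   
Refactor | Beta   
Plan     | Orion  
Setup    | Beta   
Optimize | Vega   
Research | Nimbus 
Test     | Beta   
Document | Vega   


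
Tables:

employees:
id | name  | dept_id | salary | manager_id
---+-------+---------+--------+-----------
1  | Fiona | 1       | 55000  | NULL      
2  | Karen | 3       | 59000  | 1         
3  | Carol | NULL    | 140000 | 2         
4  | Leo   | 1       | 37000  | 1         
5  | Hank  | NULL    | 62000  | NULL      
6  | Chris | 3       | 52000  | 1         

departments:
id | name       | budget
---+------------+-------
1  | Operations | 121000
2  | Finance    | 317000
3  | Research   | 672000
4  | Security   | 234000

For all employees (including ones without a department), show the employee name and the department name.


LEFT JOIN keeps every row from employees (the left table); where dept_id has no match in departments, the department columns become NULL. Walk through each employee:
  - employee 1 (Fiona): dept_id=1 -> matches Operations
  - employee 2 (Karen): dept_id=3 -> matches Research
  - employee 3 (Carol): dept_id=NULL, no match -> kept with NULL
  - employee 4 (Leo): dept_id=1 -> matches Operations
  - employee 5 (Hank): dept_id=NULL, no match -> kept with NULL
  - employee 6 (Chris): dept_id=3 -> matches Research
All 6 rows appear; 2 have NULL department.

SQL:
SELECT a.name, b.name AS department
FROM employees a
LEFT JOIN departments b ON a.dept_id = b.id

Result:
name  | department
------+-----------
Fiona | Operations
Karen | Research  
Carol | NULL      
Leo   | Operations
Hank  | NULL      
Chris | Research  


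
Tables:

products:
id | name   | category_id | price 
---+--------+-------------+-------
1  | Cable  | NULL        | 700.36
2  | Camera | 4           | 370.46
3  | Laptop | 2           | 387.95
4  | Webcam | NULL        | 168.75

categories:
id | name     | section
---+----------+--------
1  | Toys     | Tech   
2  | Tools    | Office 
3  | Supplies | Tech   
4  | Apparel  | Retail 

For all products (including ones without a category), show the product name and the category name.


LEFT JOIN keeps every row from products (the left table); where category_id has no match in categories, the category columns become NULL. Walk through each product:
  - product 1 (Cable): category_id=NULL, no match -> kept with NULL
  - product 2 (Camera): category_id=4 -> matches Apparel
  - product 3 (Laptop): category_id=2 -> matches Tools
  - product 4 (Webcam): category_id=NULL, no match -> kept with NULL
All 4 rows appear; 2 have NULL category.

SQL:
SELECT a.name, b.name AS category
FROM products a
LEFT JOIN categories b ON a.category_id = b.id

Result:
name   | category
-------+---------
Cable  | NULL    
Camera | Apparel 
Laptop | Tools   
Webcam | NULL    


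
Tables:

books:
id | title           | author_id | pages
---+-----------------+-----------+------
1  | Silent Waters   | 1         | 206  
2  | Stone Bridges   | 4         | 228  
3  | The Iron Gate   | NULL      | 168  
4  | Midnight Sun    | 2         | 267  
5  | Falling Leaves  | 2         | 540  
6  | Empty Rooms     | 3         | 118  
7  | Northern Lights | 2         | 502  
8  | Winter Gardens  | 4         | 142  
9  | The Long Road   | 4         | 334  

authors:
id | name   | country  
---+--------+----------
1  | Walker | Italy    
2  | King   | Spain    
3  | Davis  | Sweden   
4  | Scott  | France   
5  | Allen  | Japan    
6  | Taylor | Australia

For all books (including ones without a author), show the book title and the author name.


LEFT JOIN keeps every row from books (the left table); where author_id has no match in authors, the author columns become NULL. Walk through each book:
  - book 1 (Silent Waters): author_id=1 -> matches Walker
  - book 2 (Stone Bridges): author_id=4 -> matches Scott
  - book 3 (The Iron Gate): author_id=NULL, no match -> kept with NULL
  - book 4 (Midnight Sun): author_id=2 -> matches King
  - book 5 (Falling Leaves): author_id=2 -> matches King
  - book 6 (Empty Rooms): author_id=3 -> matches Davis
  - book 7 (Northern Lights): author_id=2 -> matches King
  - book 8 (Winter Gardens): author_id=4 -> matches Scott
  - book 9 (The Long Road): author_id=4 -> matches Scott
All 9 rows appear; 1 has NULL author.

SQL:
SELECT a.title, b.name AS author
FROM books a
LEFT JOIN authors b ON a.author_id = b.id

Result:
title           | author
----------------+-------
Silent Waters   | Walker
Stone Bridges   | Scott 
The Iron Gate   | NULL  
Midnight Sun    | King  
Falling Leaves  | King  
Empty Rooms     | Davis 
Northern Lights | King  
Winter Gardens  | Scott 
The Long Road   | Scott 


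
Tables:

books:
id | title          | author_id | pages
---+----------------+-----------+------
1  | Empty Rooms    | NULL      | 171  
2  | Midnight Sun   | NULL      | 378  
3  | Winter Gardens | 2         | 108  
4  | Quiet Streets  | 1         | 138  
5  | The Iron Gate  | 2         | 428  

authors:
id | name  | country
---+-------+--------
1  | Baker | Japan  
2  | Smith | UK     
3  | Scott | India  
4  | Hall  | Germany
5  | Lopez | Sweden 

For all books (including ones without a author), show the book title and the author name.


LEFT JOIN keeps every row from books (the left table); where author_id has no match in authors, the author columns become NULL. Walk through each book:
  - book 1 (Empty Rooms): author_id=NULL, no match -> kept with NULL
  - book 2 (Midnight Sun): author_id=NULL, no match -> kept with NULL
  - book 3 (Winter Gardens): author_id=2 -> matches Smith
  - book 4 (Quiet Streets): author_id=1 -> matches Baker
  - book 5 (The Iron Gate): author_id=2 -> matches Smith
All 5 rows appear; 2 have NULL author.

SQL:
SELECT a.title, b.name AS author
FROM books a
LEFT JOIN authors b ON a.author_id = b.id

Result:
title          | author
---------------+-------
Empty Rooms    | NULL  
Midnight Sun   | NULL  
Winter Gardens | Smith 
Quiet Streets  | Baker 
The Iron Gate  | Smith 


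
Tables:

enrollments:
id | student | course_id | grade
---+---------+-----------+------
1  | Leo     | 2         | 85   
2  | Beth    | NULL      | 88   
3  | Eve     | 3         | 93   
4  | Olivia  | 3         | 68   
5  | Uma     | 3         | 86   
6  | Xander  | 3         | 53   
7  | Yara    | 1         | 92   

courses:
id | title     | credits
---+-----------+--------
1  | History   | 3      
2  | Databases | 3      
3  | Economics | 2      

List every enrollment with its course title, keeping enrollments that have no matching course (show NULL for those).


LEFT JOIN keeps every row from enrollments (the left table); where course_id has no match in courses, the course columns become NULL. Walk through each enrollment:
  - enrollment 1 (Leo): course_id=2 -> matches Databases
  - enrollment 2 (Beth): course_id=NULL, no match -> kept with NULL
  - enrollment 3 (Eve): course_id=3 -> matches Economics
  - enrollment 4 (Olivia): course_id=3 -> matches Economics
  - enrollment 5 (Uma): course_id=3 -> matches Economics
  - enrollment 6 (Xander): course_id=3 -> matches Economics
  - enrollment 7 (Yara): course_id=1 -> matches History
All 7 rows appear; 1 has NULL course.

SQL:
SELECT a.student, b.title AS course
FROM enrollments a
LEFT JOIN courses b ON a.course_id = b.id

Result:
student | course   
--------+----------
Leo     | Databases
Beth    | NULL     
Eve     | Economics
Olivia  | Economics
Uma     | Economics
Xander  | Economics
Yara    | History  


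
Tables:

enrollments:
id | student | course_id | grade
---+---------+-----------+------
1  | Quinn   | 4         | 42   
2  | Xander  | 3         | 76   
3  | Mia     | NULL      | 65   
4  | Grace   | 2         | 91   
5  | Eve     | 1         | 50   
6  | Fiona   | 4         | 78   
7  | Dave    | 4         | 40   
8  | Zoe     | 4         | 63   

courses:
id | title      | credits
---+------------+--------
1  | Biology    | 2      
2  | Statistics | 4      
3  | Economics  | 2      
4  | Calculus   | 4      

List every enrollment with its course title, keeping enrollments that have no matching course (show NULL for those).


LEFT JOIN keeps every row from enrollments (the left table); where course_id has no match in courses, the course columns become NULL. Walk through each enrollment:
  - enrollment 1 (Quinn): course_id=4 -> matches Calculus
  - enrollment 2 (Xander): course_id=3 -> matches Economics
  - enrollment 3 (Mia): course_id=NULL, no match -> kept with NULL
  - enrollment 4 (Grace): course_id=2 -> matches Statistics
  - enrollment 5 (Eve): course_id=1 -> matches Biology
  - enrollment 6 (Fiona): course_id=4 -> matches Calculus
  - enrollment 7 (Dave): course_id=4 -> matches Calculus
  - enrollment 8 (Zoe): course_id=4 -> matches Calculus
All 8 rows appear; 1 has NULL course.

SQL:
SELECT a.student, b.title AS course
FROM enrollments a
LEFT JOIN courses b ON a.course_id = b.id

Result:
student | course    
--------+-----------
Quinn   | Calculus  
Xander  | Economics 
Mia     | NULL      
Grace   | Statistics
Eve     | Biology   
Fiona   | Calculus  
Dave    | Calculus  
Zoe     | Calculus  


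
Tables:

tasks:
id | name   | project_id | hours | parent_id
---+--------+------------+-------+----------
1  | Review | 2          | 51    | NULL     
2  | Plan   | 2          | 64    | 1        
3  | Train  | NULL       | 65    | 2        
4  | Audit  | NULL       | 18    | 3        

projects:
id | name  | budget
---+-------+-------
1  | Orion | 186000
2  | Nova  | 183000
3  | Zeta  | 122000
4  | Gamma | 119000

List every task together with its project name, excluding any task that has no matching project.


INNER JOIN keeps only tasks rows whose project_id matches an id in projects. Walk through each task:
  - task 1 (Review): project_id=2 -> matches Nova
  - task 2 (Plan): project_id=2 -> matches Nova
  - task 3 (Train): project_id=NULL, no match -> dropped
  - task 4 (Audit): project_id=NULL, no match -> dropped
So 2 of 4 rows are dropped.

SQL:
SELECT a.name, b.name AS project
FROM tasks a
INNER JOIN projects b ON a.project_id = b.id

Result:
name   | project
-------+--------
Review | Nova   
Plan   | Nova   


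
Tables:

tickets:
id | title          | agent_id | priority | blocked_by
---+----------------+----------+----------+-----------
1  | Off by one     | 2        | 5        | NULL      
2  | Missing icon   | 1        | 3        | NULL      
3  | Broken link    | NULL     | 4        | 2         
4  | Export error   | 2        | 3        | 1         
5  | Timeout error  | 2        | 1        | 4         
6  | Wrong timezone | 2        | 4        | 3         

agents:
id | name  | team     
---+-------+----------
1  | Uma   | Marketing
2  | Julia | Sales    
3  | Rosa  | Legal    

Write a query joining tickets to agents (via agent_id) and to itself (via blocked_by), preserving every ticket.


Two LEFT JOINs from the same base table tickets: one to agents via agent_id, one to tickets itself via blocked_by. Both are LEFT so every ticket is preserved.
Match against agents:
  - ticket 1 (Off by one): agent_id=2 -> matches Julia
  - ticket 2 (Missing icon): agent_id=1 -> matches Uma
  - ticket 3 (Broken link): agent_id=NULL, no match -> kept with NULL
  - ticket 4 (Export error): agent_id=2 -> matches Julia
  - ticket 5 (Timeout error): agent_id=2 -> matches Julia
  - ticket 6 (Wrong timezone): agent_id=2 -> matches Julia
Match against tickets (self):
  - ticket 1 (Off by one): blocked_by=NULL -> NULL
  - ticket 2 (Missing icon): blocked_by=NULL -> NULL
  - ticket 3 (Broken link): blocked_by=2 -> Missing icon
  - ticket 4 (Export error): blocked_by=1 -> Off by one
  - ticket 5 (Timeout error): blocked_by=4 -> Export error
  - ticket 6 (Wrong timezone): blocked_by=3 -> Broken link

SQL:
SELECT a.title, b.name AS agent, c.title AS blocked_by
FROM tickets a
LEFT JOIN agents b ON a.agent_id = b.id
LEFT JOIN tickets c ON a.blocked_by = c.id

Result:
title          | agent | blocked_by  
---------------+-------+-------------
Off by one     | Julia | NULL        
Missing icon   | Uma   | NULL        
Broken link    | NULL  | Missing icon
Export error   | Julia | Off by one  
Timeout error  | Julia | Export error
Wrong timezone | Julia | Broken link 


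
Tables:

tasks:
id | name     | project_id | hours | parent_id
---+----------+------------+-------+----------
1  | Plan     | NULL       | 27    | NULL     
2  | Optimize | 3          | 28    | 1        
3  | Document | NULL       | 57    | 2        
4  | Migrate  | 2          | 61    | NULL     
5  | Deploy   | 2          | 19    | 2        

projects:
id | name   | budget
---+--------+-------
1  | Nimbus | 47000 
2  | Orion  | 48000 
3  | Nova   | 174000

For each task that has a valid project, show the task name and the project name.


INNER JOIN keeps only tasks rows whose project_id matches an id in projects. Walk through each task:
  - task 1 (Plan): project_id=NULL, no match -> dropped
  - task 2 (Optimize): project_id=3 -> matches Nova
  - task 3 (Document): project_id=NULL, no match -> dropped
  - task 4 (Migrate): project_id=2 -> matches Orion
  - task 5 (Deploy): project_id=2 -> matches Orion
So 2 of 5 rows are dropped.

SQL:
SELECT a.name, b.name AS project
FROM tasks a
INNER JOIN projects b ON a.project_id = b.id

Result:
name     | project
---------+--------
Optimize | Nova   
Migrate  | Orion  
Deploy   | Orion  


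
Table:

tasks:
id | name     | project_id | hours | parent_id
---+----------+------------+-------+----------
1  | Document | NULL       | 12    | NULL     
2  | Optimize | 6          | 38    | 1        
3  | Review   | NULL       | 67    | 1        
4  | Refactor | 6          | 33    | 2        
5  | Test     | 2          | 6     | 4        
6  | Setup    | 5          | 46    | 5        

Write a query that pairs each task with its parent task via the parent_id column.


This is a self-join: tasks is joined to a second copy of itself, matching each row's parent_id to another row's id. Use LEFT JOIN so rows with parent_id=NULL are kept.
  - task 1 (Document): parent_id=NULL -> NULL
  - task 2 (Optimize): parent_id=1 -> Document
  - task 3 (Review): parent_id=1 -> Document
  - task 4 (Refactor): parent_id=2 -> Optimize
  - task 5 (Test): parent_id=4 -> Refactor
  - task 6 (Setup): parent_id=5 -> Test

SQL:
SELECT a.name AS item, b.name AS parent
FROM tasks a
LEFT JOIN tasks b ON a.parent_id = b.id

Result:
item     | parent  
---------+---------
Document | NULL    
Optimize | Document
Review   | Document
Refactor | Optimize
Test     | Refactor
Setup    | Test    


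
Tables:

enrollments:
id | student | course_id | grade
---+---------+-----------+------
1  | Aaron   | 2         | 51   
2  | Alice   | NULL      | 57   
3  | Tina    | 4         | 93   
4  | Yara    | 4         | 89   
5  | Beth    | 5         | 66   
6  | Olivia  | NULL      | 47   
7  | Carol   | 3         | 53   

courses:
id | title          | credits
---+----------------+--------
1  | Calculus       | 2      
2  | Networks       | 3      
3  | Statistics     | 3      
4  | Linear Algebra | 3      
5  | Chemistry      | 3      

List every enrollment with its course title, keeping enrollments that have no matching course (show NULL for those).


LEFT JOIN keeps every row from enrollments (the left table); where course_id has no match in courses, the course columns become NULL. Walk through each enrollment:
  - enrollment 1 (Aaron): course_id=2 -> matches Networks
  - enrollment 2 (Alice): course_id=NULL, no match -> kept with NULL
  - enrollment 3 (Tina): course_id=4 -> matches Linear Algebra
  - enrollment 4 (Yara): course_id=4 -> matches Linear Algebra
  - enrollment 5 (Beth): course_id=5 -> matches Chemistry
  - enrollment 6 (Olivia): course_id=NULL, no match -> kept with NULL
  - enrollment 7 (Carol): course_id=3 -> matches Statistics
All 7 rows appear; 2 have NULL course.

SQL:
SELECT a.student, b.title AS course
FROM enrollments a
LEFT JOIN courses b ON a.course_id = b.id

Result:
student | course        
--------+---------------
Aaron   | Networks      
Alice   | NULL          
Tina    | Linear Algebra
Yara    | Linear Algebra
Beth    | Chemistry     
Olivia  | NULL          
Carol   | Statistics    


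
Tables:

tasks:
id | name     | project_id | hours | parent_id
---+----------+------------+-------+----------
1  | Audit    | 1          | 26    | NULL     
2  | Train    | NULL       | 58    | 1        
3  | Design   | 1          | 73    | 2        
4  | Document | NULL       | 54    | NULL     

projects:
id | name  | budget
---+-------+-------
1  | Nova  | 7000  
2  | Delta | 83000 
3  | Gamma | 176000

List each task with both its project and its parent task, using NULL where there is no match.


Two LEFT JOINs from the same base table tasks: one to projects via project_id, one to tasks itself via parent_id. Both are LEFT so every task is preserved.
Match against projects:
  - task 1 (Audit): project_id=1 -> matches Nova
  - task 2 (Train): project_id=NULL, no match -> kept with NULL
  - task 3 (Design): project_id=1 -> matches Nova
  - task 4 (Document): project_id=NULL, no match -> kept with NULL
Match against tasks (self):
  - task 1 (Audit): parent_id=NULL -> NULL
  - task 2 (Train): parent_id=1 -> Audit
  - task 3 (Design): parent_id=2 -> Train
  - task 4 (Document): parent_id=NULL -> NULL

SQL:
SELECT a.name, b.name AS project, c.name AS parent
FROM tasks a
LEFT JOIN projects b ON a.project_id = b.id
LEFT JOIN tasks c ON a.parent_id = c.id

Result:
name     | project | parent
---------+---------+-------
Audit    | Nova    | NULL  
Train    | NULL    | Audit 
Design   | Nova    | Train 
Document | NULL    | NULL  


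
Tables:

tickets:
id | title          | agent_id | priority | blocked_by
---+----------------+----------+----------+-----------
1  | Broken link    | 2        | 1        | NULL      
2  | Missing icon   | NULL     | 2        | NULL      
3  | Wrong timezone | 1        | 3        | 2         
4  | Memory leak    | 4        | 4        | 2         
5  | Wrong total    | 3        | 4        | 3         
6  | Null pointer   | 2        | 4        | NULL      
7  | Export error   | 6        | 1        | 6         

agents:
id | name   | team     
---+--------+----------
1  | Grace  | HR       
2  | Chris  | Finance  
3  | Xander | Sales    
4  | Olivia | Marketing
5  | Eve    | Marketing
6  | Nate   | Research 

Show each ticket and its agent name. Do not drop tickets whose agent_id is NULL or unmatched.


LEFT JOIN keeps every row from tickets (the left table); where agent_id has no match in agents, the agent columns become NULL. Walk through each ticket:
  - ticket 1 (Broken link): agent_id=2 -> matches Chris
  - ticket 2 (Missing icon): agent_id=NULL, no match -> kept with NULL
  - ticket 3 (Wrong timezone): agent_id=1 -> matches Grace
  - ticket 4 (Memory leak): agent_id=4 -> matches Olivia
  - ticket 5 (Wrong total): agent_id=3 -> matches Xander
  - ticket 6 (Null pointer): agent_id=2 -> matches Chris
  - ticket 7 (Export error): agent_id=6 -> matches Nate
All 7 rows appear; 1 has NULL agent.

SQL:
SELECT a.title, b.name AS agent
FROM tickets a
LEFT JOIN agents b ON a.agent_id = b.id

Result:
title          | agent 
---------------+-------
Broken link    | Chris 
Missing icon   | NULL  
Wrong timezone | Grace 
Memory leak    | Olivia
Wrong total    | Xander
Null pointer   | Chris 
Export error   | Nate  


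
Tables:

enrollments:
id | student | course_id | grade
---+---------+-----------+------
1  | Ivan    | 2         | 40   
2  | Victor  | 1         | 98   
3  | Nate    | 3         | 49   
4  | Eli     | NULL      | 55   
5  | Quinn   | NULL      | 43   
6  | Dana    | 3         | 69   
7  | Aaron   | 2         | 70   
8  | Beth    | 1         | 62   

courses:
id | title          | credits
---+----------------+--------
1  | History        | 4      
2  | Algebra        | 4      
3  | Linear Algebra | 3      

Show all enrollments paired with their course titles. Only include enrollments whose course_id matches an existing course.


INNER JOIN keeps only enrollments rows whose course_id matches an id in courses. Walk through each enrollment:
  - enrollment 1 (Ivan): course_id=2 -> matches Algebra
  - enrollment 2 (Victor): course_id=1 -> matches History
  - enrollment 3 (Nate): course_id=3 -> matches Linear Algebra
  - enrollment 4 (Eli): course_id=NULL, no match -> dropped
  - enrollment 5 (Quinn): course_id=NULL, no match -> dropped
  - enrollment 6 (Dana): course_id=3 -> matches Linear Algebra
  - enrollment 7 (Aaron): course_id=2 -> matches Algebra
  - enrollment 8 (Beth): course_id=1 -> matches History
So 2 of 8 rows are dropped.

SQL:
SELECT a.student, b.title AS course
FROM enrollments a
INNER JOIN courses b ON a.course_id = b.id

Result:
student | course        
--------+---------------
Ivan    | Algebra       
Victor  | History       
Nate    | Linear Algebra
Dana    | Linear Algebra
Aaron   | Algebra       
Beth    | History       


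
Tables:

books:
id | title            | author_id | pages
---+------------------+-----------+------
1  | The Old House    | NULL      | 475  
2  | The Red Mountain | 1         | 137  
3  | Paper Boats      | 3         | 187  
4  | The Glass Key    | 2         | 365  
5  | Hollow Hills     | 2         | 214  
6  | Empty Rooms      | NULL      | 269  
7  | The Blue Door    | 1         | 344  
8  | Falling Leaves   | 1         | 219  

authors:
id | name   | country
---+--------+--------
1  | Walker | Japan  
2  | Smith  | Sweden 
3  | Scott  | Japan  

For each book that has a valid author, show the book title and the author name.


INNER JOIN keeps only books rows whose author_id matches an id in authors. Walk through each book:
  - book 1 (The Old House): author_id=NULL, no match -> dropped
  - book 2 (The Red Mountain): author_id=1 -> matches Walker
  - book 3 (Paper Boats): author_id=3 -> matches Scott
  - book 4 (The Glass Key): author_id=2 -> matches Smith
  - book 5 (Hollow Hills): author_id=2 -> matches Smith
  - book 6 (Empty Rooms): author_id=NULL, no match -> dropped
  - book 7 (The Blue Door): author_id=1 -> matches Walker
  - book 8 (Falling Leaves): author_id=1 -> matches Walker
So 2 of 8 rows are dropped.

SQL:
SELECT a.title, b.name AS author
FROM books a
INNER JOIN authors b ON a.author_id = b.id

Result:
title            | author
-----------------+-------
The Red Mountain | Walker
Paper Boats      | Scott 
The Glass Key    | Smith 
Hollow Hills     | Smith 
The Blue Door    | Walker
Falling Leaves   | Walker


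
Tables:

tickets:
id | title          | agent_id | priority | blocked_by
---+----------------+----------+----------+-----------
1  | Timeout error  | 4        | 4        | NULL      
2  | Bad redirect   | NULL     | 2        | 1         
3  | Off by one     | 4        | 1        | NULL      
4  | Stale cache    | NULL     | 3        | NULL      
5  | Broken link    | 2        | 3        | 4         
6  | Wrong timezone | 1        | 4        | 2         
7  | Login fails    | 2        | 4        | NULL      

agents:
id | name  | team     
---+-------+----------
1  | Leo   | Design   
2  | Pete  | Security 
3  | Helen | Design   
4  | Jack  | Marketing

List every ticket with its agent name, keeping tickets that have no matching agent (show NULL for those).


LEFT JOIN keeps every row from tickets (the left table); where agent_id has no match in agents, the agent columns become NULL. Walk through each ticket:
  - ticket 1 (Timeout error): agent_id=4 -> matches Jack
  - ticket 2 (Bad redirect): agent_id=NULL, no match -> kept with NULL
  - ticket 3 (Off by one): agent_id=4 -> matches Jack
  - ticket 4 (Stale cache): agent_id=NULL, no match -> kept with NULL
  - ticket 5 (Broken link): agent_id=2 -> matches Pete
  - ticket 6 (Wrong timezone): agent_id=1 -> matches Leo
  - ticket 7 (Login fails): agent_id=2 -> matches Pete
All 7 rows appear; 2 have NULL agent.

SQL:
SELECT a.title, b.name AS agent
FROM tickets a
LEFT JOIN agents b ON a.agent_id = b.id

Result:
title          | agent
---------------+------
Timeout error  | Jack 
Bad redirect   | NULL 
Off by one     | Jack 
Stale cache    | NULL 
Broken link    | Pete 
Wrong timezone | Leo  
Login fails    | Pete 


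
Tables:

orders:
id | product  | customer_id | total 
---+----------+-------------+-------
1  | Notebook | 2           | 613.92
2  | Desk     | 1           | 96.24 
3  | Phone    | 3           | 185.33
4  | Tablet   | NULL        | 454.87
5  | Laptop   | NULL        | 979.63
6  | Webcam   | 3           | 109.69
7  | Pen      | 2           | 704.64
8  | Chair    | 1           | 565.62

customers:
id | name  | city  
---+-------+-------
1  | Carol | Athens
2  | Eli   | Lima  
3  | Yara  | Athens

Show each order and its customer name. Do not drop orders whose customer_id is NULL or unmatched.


LEFT JOIN keeps every row from orders (the left table); where customer_id has no match in customers, the customer columns become NULL. Walk through each order:
  - order 1 (Notebook): customer_id=2 -> matches Eli
  - order 2 (Desk): customer_id=1 -> matches Carol
  - order 3 (Phone): customer_id=3 -> matches Yara
  - order 4 (Tablet): customer_id=NULL, no match -> kept with NULL
  - order 5 (Laptop): customer_id=NULL, no match -> kept with NULL
  - order 6 (Webcam): customer_id=3 -> matches Yara
  - order 7 (Pen): customer_id=2 -> matches Eli
  - order 8 (Chair): customer_id=1 -> matches Carol
All 8 rows appear; 2 have NULL customer.

SQL:
SELECT a.product, b.name AS customer
FROM orders a
LEFT JOIN customers b ON a.customer_id = b.id

Result:
product  | customer
---------+---------
Notebook | Eli     
Desk     | Carol   
Phone    | Yara    
Tablet   | NULL    
Laptop   | NULL    
Webcam   | Yara    
Pen      | Eli     
Chair    | Carol   


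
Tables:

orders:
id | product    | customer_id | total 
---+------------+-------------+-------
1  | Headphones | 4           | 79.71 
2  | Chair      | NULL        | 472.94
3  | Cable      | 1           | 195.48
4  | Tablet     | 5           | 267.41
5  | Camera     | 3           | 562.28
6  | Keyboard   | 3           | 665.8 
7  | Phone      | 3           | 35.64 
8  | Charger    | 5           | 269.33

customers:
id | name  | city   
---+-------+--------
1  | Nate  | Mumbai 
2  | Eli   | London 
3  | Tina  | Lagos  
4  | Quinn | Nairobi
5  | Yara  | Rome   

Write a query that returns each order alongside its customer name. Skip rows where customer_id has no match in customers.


INNER JOIN keeps only orders rows whose customer_id matches an id in customers. Walk through each order:
  - order 1 (Headphones): customer_id=4 -> matches Quinn
  - order 2 (Chair): customer_id=NULL, no match -> dropped
  - order 3 (Cable): customer_id=1 -> matches Nate
  - order 4 (Tablet): customer_id=5 -> matches Yara
  - order 5 (Camera): customer_id=3 -> matches Tina
  - order 6 (Keyboard): customer_id=3 -> matches Tina
  - order 7 (Phone): customer_id=3 -> matches Tina
  - order 8 (Charger): customer_id=5 -> matches Yara
So 1 of 8 rows is dropped.

SQL:
SELECT a.product, b.name AS customer
FROM orders a
INNER JOIN customers b ON a.customer_id = b.id

Result:
product    | customer
-----------+---------
Headphones | Quinn   
Cable      | Nate    
Tablet     | Yara    
Camera     | Tina    
Keyboard   | Tina    
Phone      | Tina    
Charger    | Yara    


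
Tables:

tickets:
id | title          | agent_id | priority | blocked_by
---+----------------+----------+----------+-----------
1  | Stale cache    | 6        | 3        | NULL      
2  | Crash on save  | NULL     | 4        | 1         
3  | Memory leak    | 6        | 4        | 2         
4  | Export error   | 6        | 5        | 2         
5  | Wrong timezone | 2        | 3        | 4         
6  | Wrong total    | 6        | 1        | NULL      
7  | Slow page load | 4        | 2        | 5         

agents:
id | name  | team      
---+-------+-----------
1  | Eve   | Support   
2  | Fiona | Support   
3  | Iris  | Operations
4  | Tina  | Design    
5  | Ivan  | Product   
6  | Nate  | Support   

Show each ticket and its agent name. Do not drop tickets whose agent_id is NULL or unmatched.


LEFT JOIN keeps every row from tickets (the left table); where agent_id has no match in agents, the agent columns become NULL. Walk through each ticket:
  - ticket 1 (Stale cache): agent_id=6 -> matches Nate
  - ticket 2 (Crash on save): agent_id=NULL, no match -> kept with NULL
  - ticket 3 (Memory leak): agent_id=6 -> matches Nate
  - ticket 4 (Export error): agent_id=6 -> matches Nate
  - ticket 5 (Wrong timezone): agent_id=2 -> matches Fiona
  - ticket 6 (Wrong total): agent_id=6 -> matches Nate
  - ticket 7 (Slow page load): agent_id=4 -> matches Tina
All 7 rows appear; 1 has NULL agent.

SQL:
SELECT a.title, b.name AS agent
FROM tickets a
LEFT JOIN agents b ON a.agent_id = b.id

Result:
title          | agent
---------------+------
Stale cache    | Nate 
Crash on save  | NULL 
Memory leak    | Nate 
Export error   | Nate 
Wrong timezone | Fiona
Wrong total    | Nate 
Slow page load | Tina 


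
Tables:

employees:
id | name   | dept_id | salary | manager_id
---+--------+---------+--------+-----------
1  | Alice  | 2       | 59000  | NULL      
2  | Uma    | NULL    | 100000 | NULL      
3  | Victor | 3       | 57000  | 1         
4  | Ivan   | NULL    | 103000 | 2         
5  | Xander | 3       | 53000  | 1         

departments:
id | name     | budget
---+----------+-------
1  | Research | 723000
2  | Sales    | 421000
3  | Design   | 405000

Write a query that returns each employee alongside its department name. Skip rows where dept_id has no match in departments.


INNER JOIN keeps only employees rows whose dept_id matches an id in departments. Walk through each employee:
  - employee 1 (Alice): dept_id=2 -> matches Sales
  - employee 2 (Uma): dept_id=NULL, no match -> dropped
  - employee 3 (Victor): dept_id=3 -> matches Design
  - employee 4 (Ivan): dept_id=NULL, no match -> dropped
  - employee 5 (Xander): dept_id=3 -> matches Design
So 2 of 5 rows are dropped.

SQL:
SELECT a.name, b.name AS department
FROM employees a
INNER JOIN departments b ON a.dept_id = b.id

Result:
name   | department
-------+-----------
Alice  | Sales     
Victor | Design    
Xander | Design    


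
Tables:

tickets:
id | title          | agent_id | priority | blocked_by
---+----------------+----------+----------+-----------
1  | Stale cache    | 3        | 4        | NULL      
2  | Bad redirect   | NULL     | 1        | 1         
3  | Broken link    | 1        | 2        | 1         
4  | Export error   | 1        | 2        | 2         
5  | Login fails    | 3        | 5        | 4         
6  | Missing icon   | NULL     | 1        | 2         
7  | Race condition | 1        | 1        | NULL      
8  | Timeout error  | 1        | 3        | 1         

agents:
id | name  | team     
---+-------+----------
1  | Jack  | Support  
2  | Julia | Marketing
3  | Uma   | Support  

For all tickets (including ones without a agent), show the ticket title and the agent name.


LEFT JOIN keeps every row from tickets (the left table); where agent_id has no match in agents, the agent columns become NULL. Walk through each ticket:
  - ticket 1 (Stale cache): agent_id=3 -> matches Uma
  - ticket 2 (Bad redirect): agent_id=NULL, no match -> kept with NULL
  - ticket 3 (Broken link): agent_id=1 -> matches Jack
  - ticket 4 (Export error): agent_id=1 -> matches Jack
  - ticket 5 (Login fails): agent_id=3 -> matches Uma
  - ticket 6 (Missing icon): agent_id=NULL, no match -> kept with NULL
  - ticket 7 (Race condition): agent_id=1 -> matches Jack
  - ticket 8 (Timeout error): agent_id=1 -> matches Jack
All 8 rows appear; 2 have NULL agent.

SQL:
SELECT a.title, b.name AS agent
FROM tickets a
LEFT JOIN agents b ON a.agent_id = b.id

Result:
title          | agent
---------------+------
Stale cache    | Uma  
Bad redirect   | NULL 
Broken link    | Jack 
Export error   | Jack 
Login fails    | Uma  
Missing icon   | NULL 
Race condition | Jack 
Timeout error  | Jack 


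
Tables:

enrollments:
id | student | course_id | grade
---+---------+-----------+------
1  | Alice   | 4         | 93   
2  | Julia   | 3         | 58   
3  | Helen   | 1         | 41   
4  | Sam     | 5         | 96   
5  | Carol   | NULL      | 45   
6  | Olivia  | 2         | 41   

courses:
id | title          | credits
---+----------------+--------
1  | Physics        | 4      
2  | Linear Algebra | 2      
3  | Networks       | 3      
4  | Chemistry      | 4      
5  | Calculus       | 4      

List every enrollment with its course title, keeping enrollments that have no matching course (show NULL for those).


LEFT JOIN keeps every row from enrollments (the left table); where course_id has no match in courses, the course columns become NULL. Walk through each enrollment:
  - enrollment 1 (Alice): course_id=4 -> matches Chemistry
  - enrollment 2 (Julia): course_id=3 -> matches Networks
  - enrollment 3 (Helen): course_id=1 -> matches Physics
  - enrollment 4 (Sam): course_id=5 -> matches Calculus
  - enrollment 5 (Carol): course_id=NULL, no match -> kept with NULL
  - enrollment 6 (Olivia): course_id=2 -> matches Linear Algebra
All 6 rows appear; 1 has NULL course.

SQL:
SELECT a.student, b.title AS course
FROM enrollments a
LEFT JOIN courses b ON a.course_id = b.id

Result:
student | course        
--------+---------------
Alice   | Chemistry     
Julia   | Networks      
Helen   | Physics       
Sam     | Calculus      
Carol   | NULL          
Olivia  | Linear Algebra


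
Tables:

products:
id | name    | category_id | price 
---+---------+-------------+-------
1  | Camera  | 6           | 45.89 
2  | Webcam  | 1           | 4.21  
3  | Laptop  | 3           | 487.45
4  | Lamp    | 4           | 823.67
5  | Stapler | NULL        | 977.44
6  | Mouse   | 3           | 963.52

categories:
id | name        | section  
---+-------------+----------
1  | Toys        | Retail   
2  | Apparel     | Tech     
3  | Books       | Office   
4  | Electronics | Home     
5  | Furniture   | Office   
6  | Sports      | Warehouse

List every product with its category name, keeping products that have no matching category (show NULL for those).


LEFT JOIN keeps every row from products (the left table); where category_id has no match in categories, the category columns become NULL. Walk through each product:
  - product 1 (Camera): category_id=6 -> matches Sports
  - product 2 (Webcam): category_id=1 -> matches Toys
  - product 3 (Laptop): category_id=3 -> matches Books
  - product 4 (Lamp): category_id=4 -> matches Electronics
  - product 5 (Stapler): category_id=NULL, no match -> kept with NULL
  - product 6 (Mouse): category_id=3 -> matches Books
All 6 rows appear; 1 has NULL category.

SQL:
SELECT a.name, b.name AS category
FROM products a
LEFT JOIN categories b ON a.category_id = b.id

Result:
name    | category   
--------+------------
Camera  | Sports     
Webcam  | Toys       
Laptop  | Books      
Lamp    | Electronics
Stapler | NULL       
Mouse   | Books      


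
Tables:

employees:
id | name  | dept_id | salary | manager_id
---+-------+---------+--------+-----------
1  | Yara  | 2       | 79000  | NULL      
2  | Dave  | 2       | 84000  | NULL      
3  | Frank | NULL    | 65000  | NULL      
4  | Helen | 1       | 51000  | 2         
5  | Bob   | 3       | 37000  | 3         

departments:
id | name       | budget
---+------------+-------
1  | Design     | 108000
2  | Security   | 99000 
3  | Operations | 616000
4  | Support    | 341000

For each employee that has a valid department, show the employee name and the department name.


INNER JOIN keeps only employees rows whose dept_id matches an id in departments. Walk through each employee:
  - employee 1 (Yara): dept_id=2 -> matches Security
  - employee 2 (Dave): dept_id=2 -> matches Security
  - employee 3 (Frank): dept_id=NULL, no match -> dropped
  - employee 4 (Helen): dept_id=1 -> matches Design
  - employee 5 (Bob): dept_id=3 -> matches Operations
So 1 of 5 rows is dropped.

SQL:
SELECT a.name, b.name AS department
FROM employees a
INNER JOIN departments b ON a.dept_id = b.id

Result:
name  | department
------+-----------
Yara  | Security  
Dave  | Security  
Helen | Design    
Bob   | Operations


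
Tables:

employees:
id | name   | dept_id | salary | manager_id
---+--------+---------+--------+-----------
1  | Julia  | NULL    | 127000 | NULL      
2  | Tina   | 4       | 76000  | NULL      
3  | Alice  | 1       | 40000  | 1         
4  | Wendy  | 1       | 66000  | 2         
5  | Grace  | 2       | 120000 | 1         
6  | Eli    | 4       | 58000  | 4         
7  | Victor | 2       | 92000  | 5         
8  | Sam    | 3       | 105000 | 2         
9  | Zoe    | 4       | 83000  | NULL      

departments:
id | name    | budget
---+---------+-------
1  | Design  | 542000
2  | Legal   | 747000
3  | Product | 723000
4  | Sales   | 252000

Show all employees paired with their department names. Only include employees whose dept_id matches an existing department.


INNER JOIN keeps only employees rows whose dept_id matches an id in departments. Walk through each employee:
  - employee 1 (Julia): dept_id=NULL, no match -> dropped
  - employee 2 (Tina): dept_id=4 -> matches Sales
  - employee 3 (Alice): dept_id=1 -> matches Design
  - employee 4 (Wendy): dept_id=1 -> matches Design
  - employee 5 (Grace): dept_id=2 -> matches Legal
  - employee 6 (Eli): dept_id=4 -> matches Sales
  - employee 7 (Victor): dept_id=2 -> matches Legal
  - employee 8 (Sam): dept_id=3 -> matches Product
  - employee 9 (Zoe): dept_id=4 -> matches Sales
So 1 of 9 rows is dropped.

SQL:
SELECT a.name, b.name AS department
FROM employees a
INNER JOIN departments b ON a.dept_id = b.id

Result:
name   | department
-------+-----------
Tina   | Sales     
Alice  | Design    
Wendy  | Design    
Grace  | Legal     
Eli    | Sales     
Victor | Legal     
Sam    | Product   
Zoe    | Sales     


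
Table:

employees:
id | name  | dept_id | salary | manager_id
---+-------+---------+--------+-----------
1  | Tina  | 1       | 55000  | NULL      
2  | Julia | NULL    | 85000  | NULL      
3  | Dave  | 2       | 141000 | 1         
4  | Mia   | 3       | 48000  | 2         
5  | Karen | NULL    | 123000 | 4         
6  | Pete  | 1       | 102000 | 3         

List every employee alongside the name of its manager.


This is a self-join: employees is joined to a second copy of itself, matching each row's manager_id to another row's id. Use LEFT JOIN so rows with manager_id=NULL are kept.
  - employee 1 (Tina): manager_id=NULL -> NULL
  - employee 2 (Julia): manager_id=NULL -> NULL
  - employee 3 (Dave): manager_id=1 -> Tina
  - employee 4 (Mia): manager_id=2 -> Julia
  - employee 5 (Karen): manager_id=4 -> Mia
  - employee 6 (Pete): manager_id=3 -> Dave

SQL:
SELECT a.name AS item, b.name AS manager
FROM employees a
LEFT JOIN employees b ON a.manager_id = b.id

Result:
item  | manager
------+--------
Tina  | NULL   
Julia | NULL   
Dave  | Tina   
Mia   | Julia  
Karen | Mia    
Pete  | Dave   
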